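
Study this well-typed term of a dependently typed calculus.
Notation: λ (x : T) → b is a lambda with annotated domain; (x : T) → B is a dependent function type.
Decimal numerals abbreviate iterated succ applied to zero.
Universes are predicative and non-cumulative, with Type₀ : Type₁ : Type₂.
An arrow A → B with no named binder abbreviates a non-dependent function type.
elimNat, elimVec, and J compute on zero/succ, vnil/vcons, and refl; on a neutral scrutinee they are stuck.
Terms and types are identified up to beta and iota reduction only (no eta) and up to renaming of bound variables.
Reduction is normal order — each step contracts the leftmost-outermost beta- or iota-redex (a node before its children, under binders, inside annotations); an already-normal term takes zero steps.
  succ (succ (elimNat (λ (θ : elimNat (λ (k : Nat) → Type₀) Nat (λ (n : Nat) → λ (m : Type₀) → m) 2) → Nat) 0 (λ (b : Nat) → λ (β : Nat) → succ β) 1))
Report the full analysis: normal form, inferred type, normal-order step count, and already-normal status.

normal form:
  3
inferred type:
  Nat
normal-order step count: 4
term was already normal: no
first redex: an elimNat iota-redex


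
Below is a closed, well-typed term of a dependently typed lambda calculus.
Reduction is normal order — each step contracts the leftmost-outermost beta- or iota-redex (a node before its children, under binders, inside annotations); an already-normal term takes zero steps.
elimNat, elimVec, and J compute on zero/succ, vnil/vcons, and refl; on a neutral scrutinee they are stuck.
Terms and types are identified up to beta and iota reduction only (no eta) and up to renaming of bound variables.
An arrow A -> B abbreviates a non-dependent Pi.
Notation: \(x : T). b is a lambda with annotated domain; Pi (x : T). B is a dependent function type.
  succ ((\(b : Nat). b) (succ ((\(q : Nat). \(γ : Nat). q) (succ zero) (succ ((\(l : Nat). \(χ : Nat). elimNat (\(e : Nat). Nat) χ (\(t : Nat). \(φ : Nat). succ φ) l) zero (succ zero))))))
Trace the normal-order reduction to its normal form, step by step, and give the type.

normal-order reduction sequence:
  succ ((\(b : Nat). b) (succ ((\(q : Nat). \(γ : Nat). q) (succ zero) (succ ((\(l : Nat). \(χ : Nat). elimNat (\(e : Nat). Nat) χ (\(t : Nat). \(φ : Nat). succ φ) l) zero (succ zero))))))
  ~> succ (succ ((\(b : Nat). \(q : Nat). b) (succ zero) (succ ((\(γ : Nat). \(l : Nat). elimNat (\(χ : Nat). Nat) l (\(e : Nat). \(t : Nat). succ t) γ) zero (succ zero)))))
  ~> succ (succ ((\(b : Nat). succ zero) (succ ((\(q : Nat). \(γ : Nat). elimNat (\(l : Nat). Nat) γ (\(χ : Nat). \(e : Nat). succ e) q) zero (succ zero)))))
  ~> succ (succ (succ zero))
inferred type:
  Nat


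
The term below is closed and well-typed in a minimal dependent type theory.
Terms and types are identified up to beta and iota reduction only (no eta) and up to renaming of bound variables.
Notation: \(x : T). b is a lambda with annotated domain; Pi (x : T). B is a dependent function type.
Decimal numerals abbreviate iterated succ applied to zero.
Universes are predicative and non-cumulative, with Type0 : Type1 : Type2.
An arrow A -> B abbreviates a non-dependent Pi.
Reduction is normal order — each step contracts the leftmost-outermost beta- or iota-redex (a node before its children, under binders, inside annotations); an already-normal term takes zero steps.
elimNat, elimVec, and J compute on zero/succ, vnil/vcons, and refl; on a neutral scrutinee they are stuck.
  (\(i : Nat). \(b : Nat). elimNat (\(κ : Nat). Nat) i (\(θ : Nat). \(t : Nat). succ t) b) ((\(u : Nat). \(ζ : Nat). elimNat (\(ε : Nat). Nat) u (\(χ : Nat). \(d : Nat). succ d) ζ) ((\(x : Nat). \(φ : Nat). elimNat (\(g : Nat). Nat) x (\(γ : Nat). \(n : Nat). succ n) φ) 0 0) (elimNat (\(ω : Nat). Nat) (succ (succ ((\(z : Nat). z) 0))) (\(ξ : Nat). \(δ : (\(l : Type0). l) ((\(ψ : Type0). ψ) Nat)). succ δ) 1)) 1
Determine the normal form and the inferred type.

normal form:
  4
type:
  Nat
observation: 26 normal-order steps normalize the term, beginning with a beta-redex.


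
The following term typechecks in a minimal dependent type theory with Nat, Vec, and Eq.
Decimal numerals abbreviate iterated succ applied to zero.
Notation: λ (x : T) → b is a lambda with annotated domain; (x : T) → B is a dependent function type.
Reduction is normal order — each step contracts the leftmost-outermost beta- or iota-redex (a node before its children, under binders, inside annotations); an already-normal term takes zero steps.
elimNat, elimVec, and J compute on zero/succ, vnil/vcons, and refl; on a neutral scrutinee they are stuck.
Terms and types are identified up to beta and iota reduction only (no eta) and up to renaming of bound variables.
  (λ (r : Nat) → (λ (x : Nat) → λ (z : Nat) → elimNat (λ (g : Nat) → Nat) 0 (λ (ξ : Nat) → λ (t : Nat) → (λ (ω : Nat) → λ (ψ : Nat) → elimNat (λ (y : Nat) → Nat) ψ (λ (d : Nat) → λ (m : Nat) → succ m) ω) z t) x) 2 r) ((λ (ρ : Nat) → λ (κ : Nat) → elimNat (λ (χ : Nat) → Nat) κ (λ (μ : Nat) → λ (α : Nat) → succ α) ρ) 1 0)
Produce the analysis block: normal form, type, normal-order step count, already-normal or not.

reduced normal form:
  2
inferred type:
  Nat
steps to reach normal form (normal order): 34
started in normal form: no
first contracted redex: a beta-redex


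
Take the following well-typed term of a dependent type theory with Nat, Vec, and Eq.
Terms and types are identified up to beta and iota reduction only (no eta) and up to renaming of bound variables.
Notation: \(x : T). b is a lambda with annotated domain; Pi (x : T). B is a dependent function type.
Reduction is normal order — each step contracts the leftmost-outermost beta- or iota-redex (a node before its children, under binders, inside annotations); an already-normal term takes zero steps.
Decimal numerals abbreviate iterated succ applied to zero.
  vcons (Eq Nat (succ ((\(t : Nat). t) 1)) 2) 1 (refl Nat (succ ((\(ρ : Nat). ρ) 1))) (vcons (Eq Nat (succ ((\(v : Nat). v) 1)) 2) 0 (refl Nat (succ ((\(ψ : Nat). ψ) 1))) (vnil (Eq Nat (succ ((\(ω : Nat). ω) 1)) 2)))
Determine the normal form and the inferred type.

normal form:
  vcons (Eq Nat 2 2) 1 (refl Nat 2) (vcons (Eq Nat 2 2) 0 (refl Nat 2) (vnil (Eq Nat 2 2)))
inferred type:
  Vec (Eq Nat 2 2) 2


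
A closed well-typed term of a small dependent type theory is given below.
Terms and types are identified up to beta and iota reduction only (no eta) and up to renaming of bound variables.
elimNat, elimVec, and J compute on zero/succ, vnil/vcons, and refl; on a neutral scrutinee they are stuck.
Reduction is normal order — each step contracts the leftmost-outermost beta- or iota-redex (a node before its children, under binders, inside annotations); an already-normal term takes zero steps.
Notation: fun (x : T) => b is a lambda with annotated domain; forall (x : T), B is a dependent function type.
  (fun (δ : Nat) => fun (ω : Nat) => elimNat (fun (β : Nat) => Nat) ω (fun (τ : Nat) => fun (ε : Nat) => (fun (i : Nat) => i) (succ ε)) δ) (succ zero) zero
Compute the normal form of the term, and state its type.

reduced normal form:
  succ zero
inferred type:
  Nat
observation: contracting a beta-redex first, the term normalizes in 7 steps.


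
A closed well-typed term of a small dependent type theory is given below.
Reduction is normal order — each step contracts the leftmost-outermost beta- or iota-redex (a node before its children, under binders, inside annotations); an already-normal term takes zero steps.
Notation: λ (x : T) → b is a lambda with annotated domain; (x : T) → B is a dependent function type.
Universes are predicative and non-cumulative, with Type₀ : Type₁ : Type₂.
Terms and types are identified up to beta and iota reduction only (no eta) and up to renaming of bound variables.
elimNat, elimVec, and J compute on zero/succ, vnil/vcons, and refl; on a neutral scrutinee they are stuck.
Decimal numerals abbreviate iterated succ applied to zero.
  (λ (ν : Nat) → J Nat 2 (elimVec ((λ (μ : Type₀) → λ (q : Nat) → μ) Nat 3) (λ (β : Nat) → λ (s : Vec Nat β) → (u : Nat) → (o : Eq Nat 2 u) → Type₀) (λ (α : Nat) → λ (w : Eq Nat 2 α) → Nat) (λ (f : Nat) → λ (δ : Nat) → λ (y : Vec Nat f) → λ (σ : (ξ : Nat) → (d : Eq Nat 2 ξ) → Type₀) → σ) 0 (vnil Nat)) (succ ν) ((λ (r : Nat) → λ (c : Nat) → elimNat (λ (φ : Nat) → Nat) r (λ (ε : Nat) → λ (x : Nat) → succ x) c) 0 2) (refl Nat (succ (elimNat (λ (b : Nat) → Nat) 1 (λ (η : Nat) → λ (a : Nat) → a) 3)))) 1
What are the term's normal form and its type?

reduced normal form:
  2
the term's type:
  Nat


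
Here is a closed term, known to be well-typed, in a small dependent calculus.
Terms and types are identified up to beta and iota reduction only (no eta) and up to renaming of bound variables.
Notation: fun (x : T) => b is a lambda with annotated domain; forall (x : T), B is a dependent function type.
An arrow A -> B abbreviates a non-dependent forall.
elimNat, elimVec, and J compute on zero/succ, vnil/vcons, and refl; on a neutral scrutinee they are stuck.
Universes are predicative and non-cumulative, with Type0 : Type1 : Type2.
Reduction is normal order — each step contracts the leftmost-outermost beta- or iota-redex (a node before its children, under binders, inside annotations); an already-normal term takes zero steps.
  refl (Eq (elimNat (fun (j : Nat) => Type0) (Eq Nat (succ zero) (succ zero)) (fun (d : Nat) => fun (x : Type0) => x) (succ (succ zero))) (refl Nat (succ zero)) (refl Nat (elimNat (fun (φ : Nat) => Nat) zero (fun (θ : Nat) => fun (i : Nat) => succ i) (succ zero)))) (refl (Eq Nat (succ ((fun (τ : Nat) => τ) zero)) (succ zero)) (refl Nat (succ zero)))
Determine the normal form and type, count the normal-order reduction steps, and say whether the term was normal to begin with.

normal form:
  refl (Eq (Eq Nat (succ zero) (succ zero)) (refl Nat (succ zero)) (refl Nat (succ zero))) (refl (Eq Nat (succ zero) (succ zero)) (refl Nat (succ zero)))
inferred type:
  Eq (Eq (Eq Nat (succ zero) (succ zero)) (refl Nat (succ zero)) (refl Nat (succ zero))) (refl (Eq Nat (succ zero) (succ zero)) (refl Nat (succ zero))) (refl (Eq Nat (succ zero) (succ zero)) (refl Nat (succ zero)))
steps to reach normal form (normal order): 12
term was already normal: no
first contracted redex: an elimNat iota-redex


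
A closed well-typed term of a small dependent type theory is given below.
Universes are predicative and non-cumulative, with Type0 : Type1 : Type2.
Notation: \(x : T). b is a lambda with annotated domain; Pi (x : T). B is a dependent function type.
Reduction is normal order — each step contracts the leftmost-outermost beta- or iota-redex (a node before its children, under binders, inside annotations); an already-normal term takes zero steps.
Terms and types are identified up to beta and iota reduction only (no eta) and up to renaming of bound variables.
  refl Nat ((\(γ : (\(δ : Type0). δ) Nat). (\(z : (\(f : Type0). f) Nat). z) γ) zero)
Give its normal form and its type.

normal form:
  refl Nat zero
inferred type:
  Eq Nat zero zero


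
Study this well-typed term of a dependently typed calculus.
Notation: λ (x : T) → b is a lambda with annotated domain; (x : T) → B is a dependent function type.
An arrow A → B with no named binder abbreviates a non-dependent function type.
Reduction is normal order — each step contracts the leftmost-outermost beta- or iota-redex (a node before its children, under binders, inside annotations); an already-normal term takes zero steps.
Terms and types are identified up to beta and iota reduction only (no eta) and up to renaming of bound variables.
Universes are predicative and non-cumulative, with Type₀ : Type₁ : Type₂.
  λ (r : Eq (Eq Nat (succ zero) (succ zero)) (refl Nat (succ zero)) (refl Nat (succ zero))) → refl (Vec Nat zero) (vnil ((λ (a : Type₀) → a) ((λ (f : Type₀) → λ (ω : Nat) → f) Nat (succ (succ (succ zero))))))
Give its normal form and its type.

reduced normal form:
  λ (r : Eq (Eq Nat (succ zero) (succ zero)) (refl Nat (succ zero)) (refl Nat (succ zero))) → refl (Vec Nat zero) (vnil Nat)
type:
  Eq (Eq Nat (succ zero) (succ zero)) (refl Nat (succ zero)) (refl Nat (succ zero)) → Eq (Vec Nat zero) (vnil Nat) (vnil Nat)
observation: normalization takes exactly 3 steps under the normal-order strategy.


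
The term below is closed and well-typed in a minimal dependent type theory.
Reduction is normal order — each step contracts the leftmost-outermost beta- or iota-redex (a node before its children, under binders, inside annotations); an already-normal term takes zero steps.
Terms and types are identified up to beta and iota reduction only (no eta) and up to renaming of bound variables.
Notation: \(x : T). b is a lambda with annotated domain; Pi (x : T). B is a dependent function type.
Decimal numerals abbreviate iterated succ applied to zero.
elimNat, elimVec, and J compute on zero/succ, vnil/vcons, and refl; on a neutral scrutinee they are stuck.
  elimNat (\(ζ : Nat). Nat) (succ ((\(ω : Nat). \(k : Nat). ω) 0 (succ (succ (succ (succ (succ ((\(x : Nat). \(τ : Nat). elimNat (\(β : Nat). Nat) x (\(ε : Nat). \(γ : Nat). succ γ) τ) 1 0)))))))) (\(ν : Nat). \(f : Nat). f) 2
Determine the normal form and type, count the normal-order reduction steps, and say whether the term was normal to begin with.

resulting normal form:
  1
inferred type:
  Nat
steps to reach normal form (normal order): 9
term was already normal: no
first redex: an elimNat iota-redex


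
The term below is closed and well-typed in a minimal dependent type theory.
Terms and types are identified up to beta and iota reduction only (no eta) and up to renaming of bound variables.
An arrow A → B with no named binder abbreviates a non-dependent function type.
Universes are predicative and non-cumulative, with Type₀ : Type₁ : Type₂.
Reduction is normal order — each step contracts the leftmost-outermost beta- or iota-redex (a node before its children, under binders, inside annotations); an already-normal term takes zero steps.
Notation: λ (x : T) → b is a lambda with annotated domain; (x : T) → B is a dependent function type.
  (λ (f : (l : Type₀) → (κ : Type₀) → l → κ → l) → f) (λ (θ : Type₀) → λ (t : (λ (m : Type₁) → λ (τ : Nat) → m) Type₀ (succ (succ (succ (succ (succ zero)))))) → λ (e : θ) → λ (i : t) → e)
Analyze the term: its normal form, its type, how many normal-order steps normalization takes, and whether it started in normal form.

reduced normal form:
  λ (f : Type₀) → λ (l : Type₀) → λ (κ : f) → λ (θ : l) → κ
the term's type:
  (f : Type₀) → (l : Type₀) → f → l → f
normal-order step count: 3
already normal: no
first contracted redex: a beta-redex


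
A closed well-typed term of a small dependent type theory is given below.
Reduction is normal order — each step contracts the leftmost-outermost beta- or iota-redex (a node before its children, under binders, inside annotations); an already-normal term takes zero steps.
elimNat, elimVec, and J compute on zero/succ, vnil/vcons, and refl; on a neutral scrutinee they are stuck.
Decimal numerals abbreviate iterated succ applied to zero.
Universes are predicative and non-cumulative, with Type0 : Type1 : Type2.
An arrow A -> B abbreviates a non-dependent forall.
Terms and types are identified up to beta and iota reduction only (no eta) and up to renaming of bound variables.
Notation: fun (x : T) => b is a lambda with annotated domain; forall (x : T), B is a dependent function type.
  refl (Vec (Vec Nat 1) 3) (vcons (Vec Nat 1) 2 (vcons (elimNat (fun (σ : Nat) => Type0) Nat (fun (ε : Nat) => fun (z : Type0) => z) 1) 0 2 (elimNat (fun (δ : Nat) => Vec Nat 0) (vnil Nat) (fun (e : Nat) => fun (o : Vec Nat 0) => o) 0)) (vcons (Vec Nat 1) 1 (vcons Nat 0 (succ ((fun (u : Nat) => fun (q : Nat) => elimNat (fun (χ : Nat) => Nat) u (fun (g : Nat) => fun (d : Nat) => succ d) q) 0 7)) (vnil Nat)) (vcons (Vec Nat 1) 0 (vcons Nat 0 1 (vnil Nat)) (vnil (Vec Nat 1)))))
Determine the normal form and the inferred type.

reduced normal form:
  refl (Vec (Vec Nat 1) 3) (vcons (Vec Nat 1) 2 (vcons Nat 0 2 (vnil Nat)) (vcons (Vec Nat 1) 1 (vcons Nat 0 8 (vnil Nat)) (vcons (Vec Nat 1) 0 (vcons Nat 0 1 (vnil Nat)) (vnil (Vec Nat 1)))))
type:
  Eq (Vec (Vec Nat 1) 3) (vcons (Vec Nat 1) 2 (vcons Nat 0 2 (vnil Nat)) (vcons (Vec Nat 1) 1 (vcons Nat 0 8 (vnil Nat)) (vcons (Vec Nat 1) 0 (vcons Nat 0 1 (vnil Nat)) (vnil (Vec Nat 1))))) (vcons (Vec Nat 1) 2 (vcons Nat 0 2 (vnil Nat)) (vcons (Vec Nat 1) 1 (vcons Nat 0 8 (vnil Nat)) (vcons (Vec Nat 1) 0 (vcons Nat 0 1 (vnil Nat)) (vnil (Vec Nat 1)))))
observation: reduction starts at an elimNat iota-redex, and 29 normal-order steps reach the normal form.


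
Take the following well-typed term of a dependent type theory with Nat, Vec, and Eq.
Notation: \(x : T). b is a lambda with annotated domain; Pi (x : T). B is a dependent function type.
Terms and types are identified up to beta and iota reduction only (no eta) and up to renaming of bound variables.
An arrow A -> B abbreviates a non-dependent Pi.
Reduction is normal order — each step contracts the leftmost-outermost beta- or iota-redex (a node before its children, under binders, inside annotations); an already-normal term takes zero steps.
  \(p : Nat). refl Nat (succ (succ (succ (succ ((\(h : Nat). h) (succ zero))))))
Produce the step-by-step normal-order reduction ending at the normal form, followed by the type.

normal-order reduction sequence:
  \(p : Nat). refl Nat (succ (succ (succ (succ ((\(h : Nat). h) (succ zero))))))
  ~> \(p : Nat). refl Nat (succ (succ (succ (succ (succ zero)))))
the term's type:
  Nat -> Eq Nat (succ (succ (succ (succ (succ zero))))) (succ (succ (succ (succ (succ zero)))))


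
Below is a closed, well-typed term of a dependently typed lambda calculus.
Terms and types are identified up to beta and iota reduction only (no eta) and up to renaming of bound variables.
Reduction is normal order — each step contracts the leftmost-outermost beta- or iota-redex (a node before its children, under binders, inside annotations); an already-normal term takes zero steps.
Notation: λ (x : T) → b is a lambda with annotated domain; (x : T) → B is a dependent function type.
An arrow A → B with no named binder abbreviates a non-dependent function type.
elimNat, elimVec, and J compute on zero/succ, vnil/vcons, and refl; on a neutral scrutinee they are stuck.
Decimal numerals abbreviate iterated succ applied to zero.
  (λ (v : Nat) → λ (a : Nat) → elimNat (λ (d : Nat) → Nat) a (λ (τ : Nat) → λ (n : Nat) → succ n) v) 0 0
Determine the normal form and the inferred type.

resulting normal form:
  0
inferred type:
  Nat


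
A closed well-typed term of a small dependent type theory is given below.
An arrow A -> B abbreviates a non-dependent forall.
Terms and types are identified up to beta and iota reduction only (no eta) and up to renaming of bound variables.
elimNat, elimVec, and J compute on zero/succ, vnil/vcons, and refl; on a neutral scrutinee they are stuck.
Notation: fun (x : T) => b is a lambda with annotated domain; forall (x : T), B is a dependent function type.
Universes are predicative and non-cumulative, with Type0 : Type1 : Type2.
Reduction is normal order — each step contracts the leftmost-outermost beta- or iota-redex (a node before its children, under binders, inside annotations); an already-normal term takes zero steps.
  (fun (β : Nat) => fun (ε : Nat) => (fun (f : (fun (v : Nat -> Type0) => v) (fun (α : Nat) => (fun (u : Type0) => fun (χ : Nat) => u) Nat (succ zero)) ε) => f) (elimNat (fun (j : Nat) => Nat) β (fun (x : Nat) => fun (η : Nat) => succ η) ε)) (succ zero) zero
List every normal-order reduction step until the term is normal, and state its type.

normal-order reduction:
  (fun (β : Nat) => fun (ε : Nat) => (fun (f : (fun (v : Nat -> Type0) => v) (fun (α : Nat) => (fun (u : Type0) => fun (χ : Nat) => u) Nat (succ zero)) ε) => f) (elimNat (fun (j : Nat) => Nat) β (fun (x : Nat) => fun (η : Nat) => succ η) ε)) (succ zero) zero
  ~> (fun (β : Nat) => (fun (ε : (fun (f : Nat -> Type0) => f) (fun (v : Nat) => (fun (α : Type0) => fun (u : Nat) => α) Nat (succ zero)) β) => ε) (elimNat (fun (χ : Nat) => Nat) (succ zero) (fun (j : Nat) => fun (x : Nat) => succ x) β)) zero
  ~> (fun (β : (fun (ε : Nat -> Type0) => ε) (fun (f : Nat) => (fun (v : Type0) => fun (α : Nat) => v) Nat (succ zero)) zero) => β) (elimNat (fun (u : Nat) => Nat) (succ zero) (fun (χ : Nat) => fun (j : Nat) => succ j) zero)
  ~> elimNat (fun (β : Nat) => Nat) (succ zero) (fun (ε : Nat) => fun (f : Nat) => succ f) zero
  ~> succ zero
type:
  Nat


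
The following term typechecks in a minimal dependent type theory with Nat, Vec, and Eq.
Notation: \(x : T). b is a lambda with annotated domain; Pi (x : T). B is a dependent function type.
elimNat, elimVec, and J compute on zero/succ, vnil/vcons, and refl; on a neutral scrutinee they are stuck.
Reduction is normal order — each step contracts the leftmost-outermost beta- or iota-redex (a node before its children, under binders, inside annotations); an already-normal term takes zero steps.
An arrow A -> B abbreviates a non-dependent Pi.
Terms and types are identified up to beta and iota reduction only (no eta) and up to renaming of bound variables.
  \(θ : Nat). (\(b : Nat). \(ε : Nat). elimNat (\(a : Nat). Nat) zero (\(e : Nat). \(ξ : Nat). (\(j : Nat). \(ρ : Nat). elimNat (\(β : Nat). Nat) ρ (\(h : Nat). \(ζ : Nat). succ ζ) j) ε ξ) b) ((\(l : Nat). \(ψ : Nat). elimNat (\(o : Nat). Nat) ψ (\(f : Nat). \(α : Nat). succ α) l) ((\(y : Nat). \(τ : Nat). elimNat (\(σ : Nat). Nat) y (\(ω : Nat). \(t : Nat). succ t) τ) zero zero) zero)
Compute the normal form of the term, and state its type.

normal form:
  \(θ : Nat). \(b : Nat). zero
type:
  Nat -> Nat -> Nat


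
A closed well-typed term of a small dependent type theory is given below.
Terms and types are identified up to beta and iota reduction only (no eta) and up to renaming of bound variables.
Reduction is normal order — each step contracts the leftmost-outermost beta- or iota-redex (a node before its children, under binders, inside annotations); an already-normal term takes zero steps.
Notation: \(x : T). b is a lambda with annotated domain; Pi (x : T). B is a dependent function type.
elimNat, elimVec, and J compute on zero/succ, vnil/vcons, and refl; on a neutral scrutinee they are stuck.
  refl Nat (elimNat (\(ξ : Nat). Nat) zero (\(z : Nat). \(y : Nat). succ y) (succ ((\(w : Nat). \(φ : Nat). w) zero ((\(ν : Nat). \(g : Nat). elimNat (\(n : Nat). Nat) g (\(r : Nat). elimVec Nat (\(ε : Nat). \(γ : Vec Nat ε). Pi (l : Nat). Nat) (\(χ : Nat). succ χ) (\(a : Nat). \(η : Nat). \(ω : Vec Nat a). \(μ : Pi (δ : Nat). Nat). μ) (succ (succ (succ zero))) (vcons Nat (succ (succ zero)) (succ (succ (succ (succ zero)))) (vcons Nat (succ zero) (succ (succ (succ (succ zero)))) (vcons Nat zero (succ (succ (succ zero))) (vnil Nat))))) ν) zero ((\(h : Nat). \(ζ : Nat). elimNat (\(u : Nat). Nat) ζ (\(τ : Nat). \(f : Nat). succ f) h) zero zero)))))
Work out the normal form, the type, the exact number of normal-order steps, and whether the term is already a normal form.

normal form:
  refl Nat (succ zero)
type:
  Eq Nat (succ zero) (succ zero)
normal-order step count: 6
started in normal form: no
first contracted redex: an elimNat iota-redex


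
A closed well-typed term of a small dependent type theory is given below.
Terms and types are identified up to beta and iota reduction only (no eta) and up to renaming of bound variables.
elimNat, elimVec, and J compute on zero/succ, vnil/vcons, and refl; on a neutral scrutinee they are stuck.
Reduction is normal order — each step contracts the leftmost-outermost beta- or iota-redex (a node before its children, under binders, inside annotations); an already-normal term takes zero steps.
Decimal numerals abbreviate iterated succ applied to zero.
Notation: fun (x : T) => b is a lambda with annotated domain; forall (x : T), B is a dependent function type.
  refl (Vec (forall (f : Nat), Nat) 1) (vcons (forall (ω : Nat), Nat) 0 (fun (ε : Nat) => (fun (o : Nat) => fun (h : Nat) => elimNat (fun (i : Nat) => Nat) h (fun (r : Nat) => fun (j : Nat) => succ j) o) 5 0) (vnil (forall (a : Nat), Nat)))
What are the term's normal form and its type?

resulting normal form:
  refl (Vec (forall (f : Nat), Nat) 1) (vcons (forall (ω : Nat), Nat) 0 (fun (ε : Nat) => 5) (vnil (forall (o : Nat), Nat)))
type:
  Eq (Vec (forall (f : Nat), Nat) 1) (vcons (forall (ω : Nat), Nat) 0 (fun (ε : Nat) => 5) (vnil (forall (o : Nat), Nat))) (vcons (forall (h : Nat), Nat) 0 (fun (i : Nat) => 5) (vnil (forall (r : Nat), Nat)))
observation: contracting a beta-redex first, the term normalizes in 18 steps.


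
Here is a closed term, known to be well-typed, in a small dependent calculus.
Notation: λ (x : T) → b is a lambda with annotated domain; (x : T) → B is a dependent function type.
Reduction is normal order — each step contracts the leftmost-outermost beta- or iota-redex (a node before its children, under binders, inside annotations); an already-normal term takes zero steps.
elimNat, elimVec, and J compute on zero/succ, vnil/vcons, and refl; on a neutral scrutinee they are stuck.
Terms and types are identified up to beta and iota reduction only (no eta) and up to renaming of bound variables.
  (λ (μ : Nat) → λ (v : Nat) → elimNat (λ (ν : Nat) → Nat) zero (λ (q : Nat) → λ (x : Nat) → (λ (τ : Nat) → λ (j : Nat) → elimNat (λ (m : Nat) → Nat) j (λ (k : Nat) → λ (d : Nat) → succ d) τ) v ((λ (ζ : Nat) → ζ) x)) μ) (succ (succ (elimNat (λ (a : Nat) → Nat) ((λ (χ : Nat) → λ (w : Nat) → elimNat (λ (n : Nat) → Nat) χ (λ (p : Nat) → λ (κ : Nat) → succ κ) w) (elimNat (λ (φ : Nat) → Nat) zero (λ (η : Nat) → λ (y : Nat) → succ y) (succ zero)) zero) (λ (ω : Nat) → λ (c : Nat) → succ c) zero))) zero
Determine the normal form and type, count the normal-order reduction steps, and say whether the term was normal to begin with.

normal form:
  zero
type:
  Nat
normal-order step count: 32
term was already normal: no
first redex: a beta-redex


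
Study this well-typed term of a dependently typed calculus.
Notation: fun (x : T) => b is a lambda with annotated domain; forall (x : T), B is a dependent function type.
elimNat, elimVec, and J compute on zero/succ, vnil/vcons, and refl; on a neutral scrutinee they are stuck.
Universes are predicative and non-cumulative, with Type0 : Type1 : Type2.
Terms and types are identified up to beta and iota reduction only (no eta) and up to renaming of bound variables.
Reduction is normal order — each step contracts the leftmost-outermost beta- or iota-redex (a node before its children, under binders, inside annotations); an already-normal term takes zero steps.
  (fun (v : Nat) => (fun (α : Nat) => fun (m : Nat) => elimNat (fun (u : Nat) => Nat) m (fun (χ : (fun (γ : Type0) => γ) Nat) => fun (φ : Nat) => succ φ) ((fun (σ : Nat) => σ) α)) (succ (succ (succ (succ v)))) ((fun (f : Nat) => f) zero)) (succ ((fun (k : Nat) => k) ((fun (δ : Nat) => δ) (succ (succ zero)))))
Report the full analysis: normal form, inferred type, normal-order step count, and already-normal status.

normal form:
  succ (succ (succ (succ (succ (succ (succ zero))))))
type:
  Nat
reduction steps (normal order): 30
already normal: no
first contracted redex: a beta-redex


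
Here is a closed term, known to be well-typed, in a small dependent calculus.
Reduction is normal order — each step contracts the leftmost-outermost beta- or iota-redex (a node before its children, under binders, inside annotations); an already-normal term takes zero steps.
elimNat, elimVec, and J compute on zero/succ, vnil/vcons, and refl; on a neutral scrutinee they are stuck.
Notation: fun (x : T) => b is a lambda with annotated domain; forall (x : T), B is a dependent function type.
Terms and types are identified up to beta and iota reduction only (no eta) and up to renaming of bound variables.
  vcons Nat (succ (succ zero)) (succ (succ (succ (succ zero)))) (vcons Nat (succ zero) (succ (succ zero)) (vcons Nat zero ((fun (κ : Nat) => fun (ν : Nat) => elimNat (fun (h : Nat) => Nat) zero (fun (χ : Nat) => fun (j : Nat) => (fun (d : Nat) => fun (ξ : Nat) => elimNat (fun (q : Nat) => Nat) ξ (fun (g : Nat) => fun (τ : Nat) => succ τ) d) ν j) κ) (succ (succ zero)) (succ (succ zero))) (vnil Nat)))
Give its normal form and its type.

resulting normal form:
  vcons Nat (succ (succ zero)) (succ (succ (succ (succ zero)))) (vcons Nat (succ zero) (succ (succ zero)) (vcons Nat zero (succ (succ (succ (succ zero)))) (vnil Nat)))
the term's type:
  Vec Nat (succ (succ (succ zero)))
observation: contracting a beta-redex first, the term normalizes in 27 steps.


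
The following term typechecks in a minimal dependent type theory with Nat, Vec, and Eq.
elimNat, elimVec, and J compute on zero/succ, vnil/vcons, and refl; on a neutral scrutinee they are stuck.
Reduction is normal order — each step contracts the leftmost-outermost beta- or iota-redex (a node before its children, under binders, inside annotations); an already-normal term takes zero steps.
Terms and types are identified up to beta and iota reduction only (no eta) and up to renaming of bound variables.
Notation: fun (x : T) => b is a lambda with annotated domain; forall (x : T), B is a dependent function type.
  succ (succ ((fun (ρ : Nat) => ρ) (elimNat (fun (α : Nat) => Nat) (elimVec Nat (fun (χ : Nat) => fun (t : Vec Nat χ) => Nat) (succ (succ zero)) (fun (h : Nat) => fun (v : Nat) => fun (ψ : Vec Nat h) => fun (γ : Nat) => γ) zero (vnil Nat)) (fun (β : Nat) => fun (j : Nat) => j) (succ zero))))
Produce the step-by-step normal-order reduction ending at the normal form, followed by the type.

normal-order reduction sequence:
  succ (succ ((fun (ρ : Nat) => ρ) (elimNat (fun (α : Nat) => Nat) (elimVec Nat (fun (χ : Nat) => fun (t : Vec Nat χ) => Nat) (succ (succ zero)) (fun (h : Nat) => fun (v : Nat) => fun (ψ : Vec Nat h) => fun (γ : Nat) => γ) zero (vnil Nat)) (fun (β : Nat) => fun (j : Nat) => j) (succ zero))))
  ~> succ (succ (elimNat (fun (ρ : Nat) => Nat) (elimVec Nat (fun (α : Nat) => fun (χ : Vec Nat α) => Nat) (succ (succ zero)) (fun (t : Nat) => fun (h : Nat) => fun (v : Vec Nat t) => fun (ψ : Nat) => ψ) zero (vnil Nat)) (fun (γ : Nat) => fun (β : Nat) => β) (succ zero)))
  ~> succ (succ ((fun (ρ : Nat) => fun (α : Nat) => α) zero (elimNat (fun (χ : Nat) => Nat) (elimVec Nat (fun (t : Nat) => fun (h : Vec Nat t) => Nat) (succ (succ zero)) (fun (v : Nat) => fun (ψ : Nat) => fun (γ : Vec Nat v) => fun (β : Nat) => β) zero (vnil Nat)) (fun (j : Nat) => fun (μ : Nat) => μ) zero)))
  ~> succ (succ ((fun (ρ : Nat) => ρ) (elimNat (fun (α : Nat) => Nat) (elimVec Nat (fun (χ : Nat) => fun (t : Vec Nat χ) => Nat) (succ (succ zero)) (fun (h : Nat) => fun (v : Nat) => fun (ψ : Vec Nat h) => fun (γ : Nat) => γ) zero (vnil Nat)) (fun (β : Nat) => fun (j : Nat) => j) zero)))
  ~> succ (succ (elimNat (fun (ρ : Nat) => Nat) (elimVec Nat (fun (α : Nat) => fun (χ : Vec Nat α) => Nat) (succ (succ zero)) (fun (t : Nat) => fun (h : Nat) => fun (v : Vec Nat t) => fun (ψ : Nat) => ψ) zero (vnil Nat)) (fun (γ : Nat) => fun (β : Nat) => β) zero))
  ~> succ (succ (elimVec Nat (fun (ρ : Nat) => fun (α : Vec Nat ρ) => Nat) (succ (succ zero)) (fun (χ : Nat) => fun (t : Nat) => fun (h : Vec Nat χ) => fun (v : Nat) => v) zero (vnil Nat)))
  ~> succ (succ (succ (succ zero)))
the term's type:
  Nat


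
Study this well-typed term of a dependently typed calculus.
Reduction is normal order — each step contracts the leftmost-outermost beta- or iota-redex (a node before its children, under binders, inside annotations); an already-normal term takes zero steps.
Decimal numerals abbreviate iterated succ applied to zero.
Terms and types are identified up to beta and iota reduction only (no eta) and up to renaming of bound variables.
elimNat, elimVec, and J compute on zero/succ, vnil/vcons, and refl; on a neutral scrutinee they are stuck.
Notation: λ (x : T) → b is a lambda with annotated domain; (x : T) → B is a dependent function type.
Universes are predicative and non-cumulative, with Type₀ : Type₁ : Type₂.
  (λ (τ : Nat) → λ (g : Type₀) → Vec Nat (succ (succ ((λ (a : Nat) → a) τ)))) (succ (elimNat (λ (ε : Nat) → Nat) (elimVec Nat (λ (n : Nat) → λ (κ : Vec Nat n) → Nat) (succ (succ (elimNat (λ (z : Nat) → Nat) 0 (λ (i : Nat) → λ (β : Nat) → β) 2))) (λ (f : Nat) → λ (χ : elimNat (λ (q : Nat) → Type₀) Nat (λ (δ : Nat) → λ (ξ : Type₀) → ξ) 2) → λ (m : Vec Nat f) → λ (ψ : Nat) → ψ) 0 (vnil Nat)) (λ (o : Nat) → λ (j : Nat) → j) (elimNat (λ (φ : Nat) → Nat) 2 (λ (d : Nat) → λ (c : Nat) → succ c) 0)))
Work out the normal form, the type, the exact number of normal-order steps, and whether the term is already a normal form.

normal form:
  λ (τ : Type₀) → Vec Nat 5
the term's type:
  (τ : Type₀) → Type₀
steps to reach normal form (normal order): 18
term was already normal: no
first redex: a beta-redex


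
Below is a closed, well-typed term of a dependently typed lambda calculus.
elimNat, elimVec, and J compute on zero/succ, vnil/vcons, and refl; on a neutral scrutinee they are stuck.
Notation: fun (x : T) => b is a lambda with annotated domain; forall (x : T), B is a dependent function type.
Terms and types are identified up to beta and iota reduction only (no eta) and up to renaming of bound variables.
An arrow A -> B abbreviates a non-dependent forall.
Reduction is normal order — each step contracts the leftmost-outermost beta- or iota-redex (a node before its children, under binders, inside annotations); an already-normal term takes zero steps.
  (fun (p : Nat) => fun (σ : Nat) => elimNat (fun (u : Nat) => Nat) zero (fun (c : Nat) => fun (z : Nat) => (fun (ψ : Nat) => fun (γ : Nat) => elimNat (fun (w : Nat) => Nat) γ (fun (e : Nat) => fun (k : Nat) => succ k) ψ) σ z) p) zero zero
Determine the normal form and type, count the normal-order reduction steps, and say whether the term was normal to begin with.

resulting normal form:
  zero
inferred type:
  Nat
steps to reach normal form (normal order): 3
started in normal form: no
first redex: a beta-redex


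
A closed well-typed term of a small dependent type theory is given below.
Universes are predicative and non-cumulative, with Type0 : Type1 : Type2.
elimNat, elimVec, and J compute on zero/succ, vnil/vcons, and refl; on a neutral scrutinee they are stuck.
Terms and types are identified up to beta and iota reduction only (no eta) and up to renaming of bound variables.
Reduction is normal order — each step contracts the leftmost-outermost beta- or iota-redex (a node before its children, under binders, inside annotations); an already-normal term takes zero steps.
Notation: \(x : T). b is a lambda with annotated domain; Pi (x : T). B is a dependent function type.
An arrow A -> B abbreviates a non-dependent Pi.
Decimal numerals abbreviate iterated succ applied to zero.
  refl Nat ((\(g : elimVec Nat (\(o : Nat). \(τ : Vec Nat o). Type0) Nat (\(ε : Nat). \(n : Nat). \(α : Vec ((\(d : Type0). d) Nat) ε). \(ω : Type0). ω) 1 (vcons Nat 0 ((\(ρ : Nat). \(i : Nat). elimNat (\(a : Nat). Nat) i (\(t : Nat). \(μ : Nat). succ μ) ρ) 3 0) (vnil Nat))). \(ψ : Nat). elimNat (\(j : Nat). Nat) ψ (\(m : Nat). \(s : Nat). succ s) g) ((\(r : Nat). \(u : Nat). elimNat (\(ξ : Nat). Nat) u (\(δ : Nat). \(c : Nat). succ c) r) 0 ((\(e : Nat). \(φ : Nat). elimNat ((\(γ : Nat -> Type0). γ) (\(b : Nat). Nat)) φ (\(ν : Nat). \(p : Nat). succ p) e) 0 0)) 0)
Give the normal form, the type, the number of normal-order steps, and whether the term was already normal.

normal form:
  refl Nat 0
the term's type:
  Eq Nat 0 0
reduction steps (normal order): 9
started in normal form: no
first redex: a beta-redex


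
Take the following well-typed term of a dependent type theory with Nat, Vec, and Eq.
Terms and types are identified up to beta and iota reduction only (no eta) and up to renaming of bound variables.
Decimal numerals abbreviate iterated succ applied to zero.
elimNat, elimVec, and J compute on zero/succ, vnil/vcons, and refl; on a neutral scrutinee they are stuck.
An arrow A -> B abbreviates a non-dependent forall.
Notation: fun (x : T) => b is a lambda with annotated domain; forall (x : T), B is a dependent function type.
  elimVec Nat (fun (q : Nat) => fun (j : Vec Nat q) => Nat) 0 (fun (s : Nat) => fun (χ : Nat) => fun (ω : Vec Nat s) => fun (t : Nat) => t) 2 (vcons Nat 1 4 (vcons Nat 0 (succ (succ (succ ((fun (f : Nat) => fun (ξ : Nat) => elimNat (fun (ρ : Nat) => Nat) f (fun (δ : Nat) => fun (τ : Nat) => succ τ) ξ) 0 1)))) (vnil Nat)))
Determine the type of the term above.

the term's type:
  Nat


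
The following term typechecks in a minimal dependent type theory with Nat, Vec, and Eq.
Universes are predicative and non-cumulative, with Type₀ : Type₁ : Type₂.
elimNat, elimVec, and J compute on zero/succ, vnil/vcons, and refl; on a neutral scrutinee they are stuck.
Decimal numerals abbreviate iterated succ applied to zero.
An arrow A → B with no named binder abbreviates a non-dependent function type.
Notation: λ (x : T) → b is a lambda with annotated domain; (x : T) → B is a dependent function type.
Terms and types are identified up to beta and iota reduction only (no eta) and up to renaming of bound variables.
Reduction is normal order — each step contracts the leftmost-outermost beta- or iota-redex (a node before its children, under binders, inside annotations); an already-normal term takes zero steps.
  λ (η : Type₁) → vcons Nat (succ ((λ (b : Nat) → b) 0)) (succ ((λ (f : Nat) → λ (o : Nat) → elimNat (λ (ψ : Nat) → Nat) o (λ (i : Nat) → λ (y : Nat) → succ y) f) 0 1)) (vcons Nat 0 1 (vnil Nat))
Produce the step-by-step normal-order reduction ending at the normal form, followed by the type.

reduction (normal order):
  λ (η : Type₁) → vcons Nat (succ ((λ (b : Nat) → b) 0)) (succ ((λ (f : Nat) → λ (o : Nat) → elimNat (λ (ψ : Nat) → Nat) o (λ (i : Nat) → λ (y : Nat) → succ y) f) 0 1)) (vcons Nat 0 1 (vnil Nat))
  ~> λ (η : Type₁) → vcons Nat 1 (succ ((λ (b : Nat) → λ (f : Nat) → elimNat (λ (o : Nat) → Nat) f (λ (ψ : Nat) → λ (i : Nat) → succ i) b) 0 1)) (vcons Nat 0 1 (vnil Nat))
  ~> λ (η : Type₁) → vcons Nat 1 (succ ((λ (b : Nat) → elimNat (λ (f : Nat) → Nat) b (λ (o : Nat) → λ (ψ : Nat) → succ ψ) 0) 1)) (vcons Nat 0 1 (vnil Nat))
  ~> λ (η : Type₁) → vcons Nat 1 (succ (elimNat (λ (b : Nat) → Nat) 1 (λ (f : Nat) → λ (o : Nat) → succ o) 0)) (vcons Nat 0 1 (vnil Nat))
  ~> λ (η : Type₁) → vcons Nat 1 2 (vcons Nat 0 1 (vnil Nat))
the term's type:
  Type₁ → Vec Nat 2


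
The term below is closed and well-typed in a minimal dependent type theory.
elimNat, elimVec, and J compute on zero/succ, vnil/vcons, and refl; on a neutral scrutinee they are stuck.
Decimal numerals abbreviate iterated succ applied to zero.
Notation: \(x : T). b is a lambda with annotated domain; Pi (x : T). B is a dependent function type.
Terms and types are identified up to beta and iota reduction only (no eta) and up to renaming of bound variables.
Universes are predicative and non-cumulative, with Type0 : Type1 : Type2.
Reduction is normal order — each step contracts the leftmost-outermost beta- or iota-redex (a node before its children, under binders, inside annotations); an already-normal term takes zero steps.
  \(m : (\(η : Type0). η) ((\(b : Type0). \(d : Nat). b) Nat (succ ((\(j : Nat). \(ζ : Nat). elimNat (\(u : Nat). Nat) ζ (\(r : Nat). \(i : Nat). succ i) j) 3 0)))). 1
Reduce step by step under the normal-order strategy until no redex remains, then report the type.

reduction (normal order):
  \(m : (\(η : Type0). η) ((\(b : Type0). \(d : Nat). b) Nat (succ ((\(j : Nat). \(ζ : Nat). elimNat (\(u : Nat). Nat) ζ (\(r : Nat). \(i : Nat). succ i) j) 3 0)))). 1
  ~> \(m : (\(η : Type0). \(b : Nat). η) Nat (succ ((\(d : Nat). \(j : Nat). elimNat (\(ζ : Nat). Nat) j (\(u : Nat). \(r : Nat). succ r) d) 3 0))). 1
  ~> \(m : (\(η : Nat). Nat) (succ ((\(b : Nat). \(d : Nat). elimNat (\(j : Nat). Nat) d (\(ζ : Nat). \(u : Nat). succ u) b) 3 0))). 1
  ~> \(m : Nat). 1
inferred type:
  Pi (m : Nat). Nat
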